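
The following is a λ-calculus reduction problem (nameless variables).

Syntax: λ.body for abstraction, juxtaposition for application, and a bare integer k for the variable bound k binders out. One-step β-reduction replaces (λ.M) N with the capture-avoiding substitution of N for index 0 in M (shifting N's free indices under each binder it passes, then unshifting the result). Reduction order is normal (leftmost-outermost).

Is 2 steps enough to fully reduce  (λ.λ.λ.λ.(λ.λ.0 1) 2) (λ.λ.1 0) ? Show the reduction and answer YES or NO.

Answer: YES — reaches normal form λ.λ.λ.λ.0 3 in 2 ≤ 2 steps

Reduction:
  start: (λ.λ.λ.λ.(λ.λ.0 1) 2) (λ.λ.1 0)
  step 1: λ.λ.λ.(λ.λ.0 1) 2
  step 2: λ.λ.λ.λ.0 3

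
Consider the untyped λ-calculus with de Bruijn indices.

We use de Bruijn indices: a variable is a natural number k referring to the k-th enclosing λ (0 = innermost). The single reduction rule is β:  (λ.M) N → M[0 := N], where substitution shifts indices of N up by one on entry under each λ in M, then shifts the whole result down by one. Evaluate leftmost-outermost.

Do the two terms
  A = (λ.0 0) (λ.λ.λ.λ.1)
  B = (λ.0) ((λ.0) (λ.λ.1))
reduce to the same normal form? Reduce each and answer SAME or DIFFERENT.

Answer: DIFFERENT — A ⇓ λ.λ.λ.1, B ⇓ λ.λ.1

Derivation:
Term A:
  start: (λ.0 0) (λ.λ.λ.λ.1)
  [1] (λ.λ.λ.λ.1) (λ.λ.λ.λ.1)
  [2] λ.λ.λ.1

Term B:
  start: (λ.0) ((λ.0) (λ.λ.1))
  [1] (λ.0) (λ.λ.1)
  [2] λ.λ.1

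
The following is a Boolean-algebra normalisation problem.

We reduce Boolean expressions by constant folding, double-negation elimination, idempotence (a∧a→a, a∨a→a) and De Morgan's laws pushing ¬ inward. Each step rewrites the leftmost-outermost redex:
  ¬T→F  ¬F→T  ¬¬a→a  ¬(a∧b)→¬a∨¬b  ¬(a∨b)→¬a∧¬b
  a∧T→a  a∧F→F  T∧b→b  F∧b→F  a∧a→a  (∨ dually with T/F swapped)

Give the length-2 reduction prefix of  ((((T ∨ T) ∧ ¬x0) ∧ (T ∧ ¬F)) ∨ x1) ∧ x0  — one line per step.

Answer: after 2 steps: ((¬x0 ∧ (T ∧ ¬F)) ∨ x1) ∧ x0

Reduction:
  start: ((((T ∨ T) ∧ ¬x0) ∧ (T ∧ ¬F)) ∨ x1) ∧ x0
  step 1: (((T ∧ ¬x0) ∧ (T ∧ ¬F)) ∨ x1) ∧ x0
  step 2: ((¬x0 ∧ (T ∧ ¬F)) ∨ x1) ∧ x0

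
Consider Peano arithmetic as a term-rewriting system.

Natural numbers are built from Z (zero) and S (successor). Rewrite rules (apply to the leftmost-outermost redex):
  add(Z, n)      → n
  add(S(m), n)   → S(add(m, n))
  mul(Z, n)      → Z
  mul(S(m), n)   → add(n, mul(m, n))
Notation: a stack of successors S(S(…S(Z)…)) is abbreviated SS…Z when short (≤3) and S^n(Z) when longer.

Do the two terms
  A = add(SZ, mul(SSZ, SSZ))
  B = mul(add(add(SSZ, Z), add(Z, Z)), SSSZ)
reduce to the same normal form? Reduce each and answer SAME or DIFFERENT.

Term A:
  start: add(SZ, mul(SSZ, SSZ))
  →1  S(add(Z, mul(SSZ, SSZ)))
  →2  S(mul(SSZ, SSZ))
  →3  S(add(SSZ, mul(SZ, SSZ)))
  →4  S(S(add(SZ, mul(SZ, SSZ))))
  →5  S(S(S(add(Z, mul(SZ, SSZ)))))
  →6  S(S(S(mul(SZ, SSZ))))
  →7  S(S(S(add(SSZ, mul(Z, SSZ)))))
  →8  S(S(S(S(add(SZ, mul(Z, SSZ))))))
  →9  S(S(S(S(S(add(Z, mul(Z, SSZ)))))))
  →10  S(S(S(S(S(mul(Z, SSZ))))))
  →11  S^5(Z)

Term B:
  start: mul(add(add(SSZ, Z), add(Z, Z)), SSSZ)
  →1  mul(add(S(add(SZ, Z)), add(Z, Z)), SSSZ)
  →2  mul(S(add(add(SZ, Z), add(Z, Z))), SSSZ)
  →3  add(SSSZ, mul(add(add(SZ, Z), add(Z, Z)), SSSZ))
  →4  S(add(SSZ, mul(add(add(SZ, Z), add(Z, Z)), SSSZ)))
  →5  S(S(add(SZ, mul(add(add(SZ, Z), add(Z, Z)), SSSZ))))
  →6  S(S(S(add(Z, mul(add(add(SZ, Z), add(Z, Z)), SSSZ)))))
  →7  S(S(S(mul(add(add(SZ, Z), add(Z, Z)), SSSZ))))
  →8  S(S(S(mul(add(S(add(Z, Z)), add(Z, Z)), SSSZ))))
  →9  S(S(S(mul(S(add(add(Z, Z), add(Z, Z))), SSSZ))))
  →10  S(S(S(add(SSSZ, mul(add(add(Z, Z), add(Z, Z)), SSSZ)))))
  →11  S(S(S(S(add(SSZ, mul(add(add(Z, Z), add(Z, Z)), SSSZ))))))
  →12  S(S(S(S(S(add(SZ, mul(add(add(Z, Z), add(Z, Z)), SSSZ)))))))
  →13  S(S(S(S(S(S(add(Z, mul(add(add(Z, Z), add(Z, Z)), SSSZ))))))))
  →14  S(S(S(S(S(S(mul(add(add(Z, Z), add(Z, Z)), SSSZ)))))))
  →15  S(S(S(S(S(S(mul(add(Z, add(Z, Z)), SSSZ)))))))
  →16  S(S(S(S(S(S(mul(add(Z, Z), SSSZ)))))))
  →17  S(S(S(S(S(S(mul(Z, SSSZ)))))))
  →18  S^6(Z)

Answer: DIFFERENT — A ⇓ S^5(Z), B ⇓ S^6(Z)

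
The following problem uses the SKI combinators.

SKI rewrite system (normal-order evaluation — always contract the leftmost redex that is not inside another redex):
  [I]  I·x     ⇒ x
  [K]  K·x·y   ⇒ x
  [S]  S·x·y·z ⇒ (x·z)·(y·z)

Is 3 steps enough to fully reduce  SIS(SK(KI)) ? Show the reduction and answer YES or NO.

  start: SIS(SK(KI))
  [1] I(SK(KI))(S(SK(KI)))
  [2] SK(KI)(S(SK(KI)))
  [3] K(S(SK(KI)))(KI(S(SK(KI))))

Answer: NO — after 3 steps the term is K(S(SK(KI)))(KI(S(SK(KI)))), not yet normal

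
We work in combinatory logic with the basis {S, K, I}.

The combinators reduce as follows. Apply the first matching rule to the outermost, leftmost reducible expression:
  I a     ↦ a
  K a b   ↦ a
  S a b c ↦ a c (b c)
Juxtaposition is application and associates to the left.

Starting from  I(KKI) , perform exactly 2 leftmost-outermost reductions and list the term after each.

Answer: after 2 steps: K

Working:
  start: I(KKI)
  [1] KKI
  [2] K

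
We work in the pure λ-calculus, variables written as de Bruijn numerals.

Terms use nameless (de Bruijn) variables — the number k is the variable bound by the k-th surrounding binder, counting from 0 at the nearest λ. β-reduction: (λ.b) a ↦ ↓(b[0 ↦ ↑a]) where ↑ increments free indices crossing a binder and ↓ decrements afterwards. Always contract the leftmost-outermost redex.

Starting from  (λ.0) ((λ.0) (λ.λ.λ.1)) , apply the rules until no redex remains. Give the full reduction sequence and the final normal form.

  start: (λ.0) ((λ.0) (λ.λ.λ.1))
  [1] (λ.0) (λ.λ.λ.1)
  [2] λ.λ.λ.1

Answer: normal form = λ.λ.λ.1  (in 2 steps)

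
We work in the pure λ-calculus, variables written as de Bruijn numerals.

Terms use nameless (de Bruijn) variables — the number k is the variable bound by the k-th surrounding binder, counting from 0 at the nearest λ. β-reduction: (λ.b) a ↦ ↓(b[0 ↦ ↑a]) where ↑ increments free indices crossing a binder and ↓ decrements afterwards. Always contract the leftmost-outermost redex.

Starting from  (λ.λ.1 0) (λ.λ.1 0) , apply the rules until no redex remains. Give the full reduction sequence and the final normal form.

Answer: normal form = λ.λ.1 0  (in 2 steps)

Reduction:
  start: (λ.λ.1 0) (λ.λ.1 0)
  step 1: λ.(λ.λ.1 0) 0
  step 2: λ.λ.1 0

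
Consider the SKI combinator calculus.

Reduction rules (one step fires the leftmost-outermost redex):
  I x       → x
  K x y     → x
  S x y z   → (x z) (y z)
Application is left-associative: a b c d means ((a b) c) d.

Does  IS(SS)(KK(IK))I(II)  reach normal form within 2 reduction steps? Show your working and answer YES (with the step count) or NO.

Answer: NO — after 2 steps the term is SSI(KK(IK)I)(II), not yet normal

Reduction:
  start: IS(SS)(KK(IK))I(II)
  →1  S(SS)(KK(IK))I(II)
  →2  SSI(KK(IK)I)(II)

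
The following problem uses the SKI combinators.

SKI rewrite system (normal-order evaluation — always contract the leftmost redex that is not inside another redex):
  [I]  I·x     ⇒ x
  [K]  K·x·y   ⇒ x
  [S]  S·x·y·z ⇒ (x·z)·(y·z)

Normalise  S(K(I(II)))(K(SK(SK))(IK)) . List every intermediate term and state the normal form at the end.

  start: S(K(I(II)))(K(SK(SK))(IK))
  →1  S(K(II))(K(SK(SK))(IK))
  →2  S(KI)(K(SK(SK))(IK))
  →3  S(KI)(SK(SK))

Answer: normal form = S(KI)(SK(SK))  (in 3 steps)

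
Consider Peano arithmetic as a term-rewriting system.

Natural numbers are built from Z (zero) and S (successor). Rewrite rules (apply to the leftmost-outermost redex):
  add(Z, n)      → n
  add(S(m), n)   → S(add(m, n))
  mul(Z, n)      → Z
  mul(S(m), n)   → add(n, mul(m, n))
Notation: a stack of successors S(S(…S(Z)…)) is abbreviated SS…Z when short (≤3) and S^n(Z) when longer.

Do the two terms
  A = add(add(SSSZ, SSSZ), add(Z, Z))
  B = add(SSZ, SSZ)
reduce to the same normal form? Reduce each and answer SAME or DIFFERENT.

Term A:
  start: add(add(SSSZ, SSSZ), add(Z, Z))
  step 1: add(S(add(SSZ, SSSZ)), add(Z, Z))
  step 2: S(add(add(SSZ, SSSZ), add(Z, Z)))
  step 3: S(add(S(add(SZ, SSSZ)), add(Z, Z)))
  step 4: S(S(add(add(SZ, SSSZ), add(Z, Z))))
  step 5: S(S(add(S(add(Z, SSSZ)), add(Z, Z))))
  step 6: S(S(S(add(add(Z, SSSZ), add(Z, Z)))))
  step 7: S(S(S(add(SSSZ, add(Z, Z)))))
  step 8: S(S(S(S(add(SSZ, add(Z, Z))))))
  step 9: S(S(S(S(S(add(SZ, add(Z, Z)))))))
  step 10: S(S(S(S(S(S(add(Z, add(Z, Z))))))))
  step 11: S(S(S(S(S(S(add(Z, Z)))))))
  step 12: S^6(Z)

Term B:
  start: add(SSZ, SSZ)
  step 1: S(add(SZ, SSZ))
  step 2: S(S(add(Z, SSZ)))
  step 3: S^4(Z)

Answer: DIFFERENT — A ⇓ S^6(Z), B ⇓ S^4(Z)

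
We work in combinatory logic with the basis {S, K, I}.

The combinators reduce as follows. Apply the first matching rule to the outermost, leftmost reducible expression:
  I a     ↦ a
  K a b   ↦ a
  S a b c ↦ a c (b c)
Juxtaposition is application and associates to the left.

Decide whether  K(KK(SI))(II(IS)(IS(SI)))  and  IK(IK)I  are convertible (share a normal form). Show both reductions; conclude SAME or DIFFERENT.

Term A:
  start: K(KK(SI))(II(IS)(IS(SI)))
  →1  KK(SI)
  →2  K

Term B:
  start: IK(IK)I
  →1  K(IK)I
  →2  IK
  →3  K

Answer: SAME — A ⇓ K, B ⇓ K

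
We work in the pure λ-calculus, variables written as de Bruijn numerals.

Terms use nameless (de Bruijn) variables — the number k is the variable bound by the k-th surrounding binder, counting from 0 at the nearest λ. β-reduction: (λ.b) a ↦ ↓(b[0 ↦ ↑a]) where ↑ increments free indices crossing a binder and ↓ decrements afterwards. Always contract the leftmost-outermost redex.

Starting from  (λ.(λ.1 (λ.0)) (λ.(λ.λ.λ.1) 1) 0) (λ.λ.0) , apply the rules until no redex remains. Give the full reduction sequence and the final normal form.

  start: (λ.(λ.1 (λ.0)) (λ.(λ.λ.λ.1) 1) 0) (λ.λ.0)
  [1] (λ.(λ.λ.0) (λ.0)) (λ.(λ.λ.λ.1) (λ.λ.0)) (λ.λ.0)
  [2] (λ.λ.0) (λ.0) (λ.λ.0)
  [3] (λ.0) (λ.λ.0)
  [4] λ.λ.0

Answer: normal form = λ.λ.0  (in 4 steps)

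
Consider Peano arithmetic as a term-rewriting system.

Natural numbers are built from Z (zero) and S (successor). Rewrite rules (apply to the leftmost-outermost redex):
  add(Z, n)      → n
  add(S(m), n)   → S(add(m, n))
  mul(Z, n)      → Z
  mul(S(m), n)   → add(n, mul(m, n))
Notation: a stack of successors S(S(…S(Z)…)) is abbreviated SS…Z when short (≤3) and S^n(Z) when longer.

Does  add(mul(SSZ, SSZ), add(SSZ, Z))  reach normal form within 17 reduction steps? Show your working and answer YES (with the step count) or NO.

Answer: YES — reaches normal form S^6(Z) in 17 ≤ 17 steps

Derivation:
  start: add(mul(SSZ, SSZ), add(SSZ, Z))
  →1  add(add(SSZ, mul(SZ, SSZ)), add(SSZ, Z))
  →2  add(S(add(SZ, mul(SZ, SSZ))), add(SSZ, Z))
  →3  S(add(add(SZ, mul(SZ, SSZ)), add(SSZ, Z)))
  →4  S(add(S(add(Z, mul(SZ, SSZ))), add(SSZ, Z)))
  →5  S(S(add(add(Z, mul(SZ, SSZ)), add(SSZ, Z))))
  →6  S(S(add(mul(SZ, SSZ), add(SSZ, Z))))
  →7  S(S(add(add(SSZ, mul(Z, SSZ)), add(SSZ, Z))))
  →8  S(S(add(S(add(SZ, mul(Z, SSZ))), add(SSZ, Z))))
  →9  S(S(S(add(add(SZ, mul(Z, SSZ)), add(SSZ, Z)))))
  →10  S(S(S(add(S(add(Z, mul(Z, SSZ))), add(SSZ, Z)))))
  →11  S(S(S(S(add(add(Z, mul(Z, SSZ)), add(SSZ, Z))))))
  →12  S(S(S(S(add(mul(Z, SSZ), add(SSZ, Z))))))
  →13  S(S(S(S(add(Z, add(SSZ, Z))))))
  →14  S(S(S(S(add(SSZ, Z)))))
  →15  S(S(S(S(S(add(SZ, Z))))))
  →16  S(S(S(S(S(S(add(Z, Z)))))))
  →17  S^6(Z)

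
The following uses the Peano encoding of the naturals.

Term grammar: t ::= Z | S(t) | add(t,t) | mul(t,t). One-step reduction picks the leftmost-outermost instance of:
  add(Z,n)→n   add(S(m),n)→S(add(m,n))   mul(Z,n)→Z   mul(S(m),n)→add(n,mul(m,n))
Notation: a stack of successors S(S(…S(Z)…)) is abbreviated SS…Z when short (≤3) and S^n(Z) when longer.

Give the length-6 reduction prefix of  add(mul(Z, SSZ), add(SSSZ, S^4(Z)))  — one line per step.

Answer: after 6 steps: S^7(Z)

Working:
  start: add(mul(Z, SSZ), add(SSSZ, S^4(Z)))
  [1] add(Z, add(SSSZ, S^4(Z)))
  [2] add(SSSZ, S^4(Z))
  [3] S(add(SSZ, S^4(Z)))
  [4] S(S(add(SZ, S^4(Z))))
  [5] S(S(S(add(Z, S^4(Z)))))
  [6] S^7(Z)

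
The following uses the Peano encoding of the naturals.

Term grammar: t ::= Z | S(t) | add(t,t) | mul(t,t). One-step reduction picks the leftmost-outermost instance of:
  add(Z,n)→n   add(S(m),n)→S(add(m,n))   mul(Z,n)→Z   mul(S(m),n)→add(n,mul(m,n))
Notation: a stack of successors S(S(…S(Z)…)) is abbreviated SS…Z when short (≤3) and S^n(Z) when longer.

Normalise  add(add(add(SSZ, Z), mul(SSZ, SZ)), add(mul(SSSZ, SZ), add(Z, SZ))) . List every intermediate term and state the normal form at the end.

Answer: normal form = S^8(Z)  (in 33 steps)

Working:
  start: add(add(add(SSZ, Z), mul(SSZ, SZ)), add(mul(SSSZ, SZ), add(Z, SZ)))
  [1] add(add(S(add(SZ, Z)), mul(SSZ, SZ)), add(mul(SSSZ, SZ), add(Z, SZ)))
  [2] add(S(add(add(SZ, Z), mul(SSZ, SZ))), add(mul(SSSZ, SZ), add(Z, SZ)))
  [3] S(add(add(add(SZ, Z), mul(SSZ, SZ)), add(mul(SSSZ, SZ), add(Z, SZ))))
  [4] S(add(add(S(add(Z, Z)), mul(SSZ, SZ)), add(mul(SSSZ, SZ), add(Z, SZ))))
  [5] S(add(S(add(add(Z, Z), mul(SSZ, SZ))), add(mul(SSSZ, SZ), add(Z, SZ))))
  [6] S(S(add(add(add(Z, Z), mul(SSZ, SZ)), add(mul(SSSZ, SZ), add(Z, SZ)))))
  [7] S(S(add(add(Z, mul(SSZ, SZ)), add(mul(SSSZ, SZ), add(Z, SZ)))))
  [8] S(S(add(mul(SSZ, SZ), add(mul(SSSZ, SZ), add(Z, SZ)))))
  [9] S(S(add(add(SZ, mul(SZ, SZ)), add(mul(SSSZ, SZ), add(Z, SZ)))))
  [10] S(S(add(S(add(Z, mul(SZ, SZ))), add(mul(SSSZ, SZ), add(Z, SZ)))))
  [11] S(S(S(add(add(Z, mul(SZ, SZ)), add(mul(SSSZ, SZ), add(Z, SZ))))))
  [12] S(S(S(add(mul(SZ, SZ), add(mul(SSSZ, SZ), add(Z, SZ))))))
  [13] S(S(S(add(add(SZ, mul(Z, SZ)), add(mul(SSSZ, SZ), add(Z, SZ))))))
  [14] S(S(S(add(S(add(Z, mul(Z, SZ))), add(mul(SSSZ, SZ), add(Z, SZ))))))
  [15] S(S(S(S(add(add(Z, mul(Z, SZ)), add(mul(SSSZ, SZ), add(Z, SZ)))))))
  [16] S(S(S(S(add(mul(Z, SZ), add(mul(SSSZ, SZ), add(Z, SZ)))))))
  [17] S(S(S(S(add(Z, add(mul(SSSZ, SZ), add(Z, SZ)))))))
  [18] S(S(S(S(add(mul(SSSZ, SZ), add(Z, SZ))))))
  [19] S(S(S(S(add(add(SZ, mul(SSZ, SZ)), add(Z, SZ))))))
  [20] S(S(S(S(add(S(add(Z, mul(SSZ, SZ))), add(Z, SZ))))))
  [21] S(S(S(S(S(add(add(Z, mul(SSZ, SZ)), add(Z, SZ)))))))
  [22] S(S(S(S(S(add(mul(SSZ, SZ), add(Z, SZ)))))))
  [23] S(S(S(S(S(add(add(SZ, mul(SZ, SZ)), add(Z, SZ)))))))
  [24] S(S(S(S(S(add(S(add(Z, mul(SZ, SZ))), add(Z, SZ)))))))
  [25] S(S(S(S(S(S(add(add(Z, mul(SZ, SZ)), add(Z, SZ))))))))
  [26] S(S(S(S(S(S(add(mul(SZ, SZ), add(Z, SZ))))))))
  [27] S(S(S(S(S(S(add(add(SZ, mul(Z, SZ)), add(Z, SZ))))))))
  [28] S(S(S(S(S(S(add(S(add(Z, mul(Z, SZ))), add(Z, SZ))))))))
  [29] S(S(S(S(S(S(S(add(add(Z, mul(Z, SZ)), add(Z, SZ)))))))))
  [30] S(S(S(S(S(S(S(add(mul(Z, SZ), add(Z, SZ)))))))))
  [31] S(S(S(S(S(S(S(add(Z, add(Z, SZ)))))))))
  [32] S(S(S(S(S(S(S(add(Z, SZ))))))))
  [33] S^8(Z)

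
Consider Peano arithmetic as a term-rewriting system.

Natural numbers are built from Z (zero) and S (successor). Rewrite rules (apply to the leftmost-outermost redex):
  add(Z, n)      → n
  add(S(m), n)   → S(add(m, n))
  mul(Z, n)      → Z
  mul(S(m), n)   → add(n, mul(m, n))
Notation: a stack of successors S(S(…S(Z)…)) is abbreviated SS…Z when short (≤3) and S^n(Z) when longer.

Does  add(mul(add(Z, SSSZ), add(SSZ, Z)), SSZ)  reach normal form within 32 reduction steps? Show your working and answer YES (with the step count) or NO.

Answer: YES — reaches normal form S^8(Z) in 30 ≤ 32 steps

Working:
  start: add(mul(add(Z, SSSZ), add(SSZ, Z)), SSZ)
  →1  add(mul(SSSZ, add(SSZ, Z)), SSZ)
  →2  add(add(add(SSZ, Z), mul(SSZ, add(SSZ, Z))), SSZ)
  →3  add(add(S(add(SZ, Z)), mul(SSZ, add(SSZ, Z))), SSZ)
  →4  add(S(add(add(SZ, Z), mul(SSZ, add(SSZ, Z)))), SSZ)
  →5  S(add(add(add(SZ, Z), mul(SSZ, add(SSZ, Z))), SSZ))
  →6  S(add(add(S(add(Z, Z)), mul(SSZ, add(SSZ, Z))), SSZ))
  →7  S(add(S(add(add(Z, Z), mul(SSZ, add(SSZ, Z)))), SSZ))
  →8  S(S(add(add(add(Z, Z), mul(SSZ, add(SSZ, Z))), SSZ)))
  →9  S(S(add(add(Z, mul(SSZ, add(SSZ, Z))), SSZ)))
  →10  S(S(add(mul(SSZ, add(SSZ, Z)), SSZ)))
  →11  S(S(add(add(add(SSZ, Z), mul(SZ, add(SSZ, Z))), SSZ)))
  →12  S(S(add(add(S(add(SZ, Z)), mul(SZ, add(SSZ, Z))), SSZ)))
  →13  S(S(add(S(add(add(SZ, Z), mul(SZ, add(SSZ, Z)))), SSZ)))
  →14  S(S(S(add(add(add(SZ, Z), mul(SZ, add(SSZ, Z))), SSZ))))
  →15  S(S(S(add(add(S(add(Z, Z)), mul(SZ, add(SSZ, Z))), SSZ))))
  →16  S(S(S(add(S(add(add(Z, Z), mul(SZ, add(SSZ, Z)))), SSZ))))
  →17  S(S(S(S(add(add(add(Z, Z), mul(SZ, add(SSZ, Z))), SSZ)))))
  →18  S(S(S(S(add(add(Z, mul(SZ, add(SSZ, Z))), SSZ)))))
  →19  S(S(S(S(add(mul(SZ, add(SSZ, Z)), SSZ)))))
  →20  S(S(S(S(add(add(add(SSZ, Z), mul(Z, add(SSZ, Z))), SSZ)))))
  →21  S(S(S(S(add(add(S(add(SZ, Z)), mul(Z, add(SSZ, Z))), SSZ)))))
  →22  S(S(S(S(add(S(add(add(SZ, Z), mul(Z, add(SSZ, Z)))), SSZ)))))
  →23  S(S(S(S(S(add(add(add(SZ, Z), mul(Z, add(SSZ, Z))), SSZ))))))
  →24  S(S(S(S(S(add(add(S(add(Z, Z)), mul(Z, add(SSZ, Z))), SSZ))))))
  →25  S(S(S(S(S(add(S(add(add(Z, Z), mul(Z, add(SSZ, Z)))), SSZ))))))
  →26  S(S(S(S(S(S(add(add(add(Z, Z), mul(Z, add(SSZ, Z))), SSZ)))))))
  →27  S(S(S(S(S(S(add(add(Z, mul(Z, add(SSZ, Z))), SSZ)))))))
  →28  S(S(S(S(S(S(add(mul(Z, add(SSZ, Z)), SSZ)))))))
  →29  S(S(S(S(S(S(add(Z, SSZ)))))))
  →30  S^8(Z)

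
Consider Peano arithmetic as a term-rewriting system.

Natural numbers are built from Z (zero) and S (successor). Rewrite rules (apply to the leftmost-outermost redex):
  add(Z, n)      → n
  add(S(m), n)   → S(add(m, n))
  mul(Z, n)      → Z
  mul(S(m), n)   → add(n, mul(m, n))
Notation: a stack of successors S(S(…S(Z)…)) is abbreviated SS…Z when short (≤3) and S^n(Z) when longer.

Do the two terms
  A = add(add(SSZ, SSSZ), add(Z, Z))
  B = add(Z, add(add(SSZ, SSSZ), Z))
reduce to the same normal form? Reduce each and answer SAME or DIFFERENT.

Term A:
  start: add(add(SSZ, SSSZ), add(Z, Z))
  →1  add(S(add(SZ, SSSZ)), add(Z, Z))
  →2  S(add(add(SZ, SSSZ), add(Z, Z)))
  →3  S(add(S(add(Z, SSSZ)), add(Z, Z)))
  →4  S(S(add(add(Z, SSSZ), add(Z, Z))))
  →5  S(S(add(SSSZ, add(Z, Z))))
  →6  S(S(S(add(SSZ, add(Z, Z)))))
  →7  S(S(S(S(add(SZ, add(Z, Z))))))
  →8  S(S(S(S(S(add(Z, add(Z, Z)))))))
  →9  S(S(S(S(S(add(Z, Z))))))
  →10  S^5(Z)

Term B:
  start: add(Z, add(add(SSZ, SSSZ), Z))
  →1  add(add(SSZ, SSSZ), Z)
  →2  add(S(add(SZ, SSSZ)), Z)
  →3  S(add(add(SZ, SSSZ), Z))
  →4  S(add(S(add(Z, SSSZ)), Z))
  →5  S(S(add(add(Z, SSSZ), Z)))
  →6  S(S(add(SSSZ, Z)))
  →7  S(S(S(add(SSZ, Z))))
  →8  S(S(S(S(add(SZ, Z)))))
  →9  S(S(S(S(S(add(Z, Z))))))
  →10  S^5(Z)

Answer: SAME — A ⇓ S^5(Z), B ⇓ S^5(Z)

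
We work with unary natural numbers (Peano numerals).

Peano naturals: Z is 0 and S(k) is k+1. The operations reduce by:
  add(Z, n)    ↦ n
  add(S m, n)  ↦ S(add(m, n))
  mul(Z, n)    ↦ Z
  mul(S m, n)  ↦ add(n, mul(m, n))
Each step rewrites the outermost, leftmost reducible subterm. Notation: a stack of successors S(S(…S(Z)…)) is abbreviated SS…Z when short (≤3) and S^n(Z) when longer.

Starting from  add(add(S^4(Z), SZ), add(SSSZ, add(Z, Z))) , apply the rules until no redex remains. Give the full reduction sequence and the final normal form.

Answer: normal form = S^8(Z)  (in 16 steps)

Derivation:
  start: add(add(S^4(Z), SZ), add(SSSZ, add(Z, Z)))
  [1] add(S(add(SSSZ, SZ)), add(SSSZ, add(Z, Z)))
  [2] S(add(add(SSSZ, SZ), add(SSSZ, add(Z, Z))))
  [3] S(add(S(add(SSZ, SZ)), add(SSSZ, add(Z, Z))))
  [4] S(S(add(add(SSZ, SZ), add(SSSZ, add(Z, Z)))))
  [5] S(S(add(S(add(SZ, SZ)), add(SSSZ, add(Z, Z)))))
  [6] S(S(S(add(add(SZ, SZ), add(SSSZ, add(Z, Z))))))
  [7] S(S(S(add(S(add(Z, SZ)), add(SSSZ, add(Z, Z))))))
  [8] S(S(S(S(add(add(Z, SZ), add(SSSZ, add(Z, Z)))))))
  [9] S(S(S(S(add(SZ, add(SSSZ, add(Z, Z)))))))
  [10] S(S(S(S(S(add(Z, add(SSSZ, add(Z, Z))))))))
  [11] S(S(S(S(S(add(SSSZ, add(Z, Z)))))))
  [12] S(S(S(S(S(S(add(SSZ, add(Z, Z))))))))
  [13] S(S(S(S(S(S(S(add(SZ, add(Z, Z)))))))))
  [14] S(S(S(S(S(S(S(S(add(Z, add(Z, Z))))))))))
  [15] S(S(S(S(S(S(S(S(add(Z, Z)))))))))
  [16] S^8(Z)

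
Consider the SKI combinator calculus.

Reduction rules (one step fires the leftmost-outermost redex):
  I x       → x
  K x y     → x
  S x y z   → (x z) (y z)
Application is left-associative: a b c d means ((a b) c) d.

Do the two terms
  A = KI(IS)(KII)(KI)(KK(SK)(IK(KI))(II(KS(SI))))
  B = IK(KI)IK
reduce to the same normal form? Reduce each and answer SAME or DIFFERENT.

Answer: SAME — A ⇓ I, B ⇓ I

Reduction:
Term A:
  start: KI(IS)(KII)(KI)(KK(SK)(IK(KI))(II(KS(SI))))
  step 1: I(KII)(KI)(KK(SK)(IK(KI))(II(KS(SI))))
  step 2: KII(KI)(KK(SK)(IK(KI))(II(KS(SI))))
  step 3: I(KI)(KK(SK)(IK(KI))(II(KS(SI))))
  step 4: KI(KK(SK)(IK(KI))(II(KS(SI))))
  step 5: I

Term B:
  start: IK(KI)IK
  step 1: K(KI)IK
  step 2: KIK
  step 3: I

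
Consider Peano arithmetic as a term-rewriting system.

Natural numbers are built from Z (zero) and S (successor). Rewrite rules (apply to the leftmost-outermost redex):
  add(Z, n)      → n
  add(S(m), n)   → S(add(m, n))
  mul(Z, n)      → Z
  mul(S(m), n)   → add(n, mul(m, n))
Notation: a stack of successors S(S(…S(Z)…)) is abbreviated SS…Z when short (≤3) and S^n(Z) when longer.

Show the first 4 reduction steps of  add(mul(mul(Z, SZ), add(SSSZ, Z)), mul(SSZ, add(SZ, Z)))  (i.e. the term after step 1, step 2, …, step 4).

  start: add(mul(mul(Z, SZ), add(SSSZ, Z)), mul(SSZ, add(SZ, Z)))
  →1  add(mul(Z, add(SSSZ, Z)), mul(SSZ, add(SZ, Z)))
  →2  add(Z, mul(SSZ, add(SZ, Z)))
  →3  mul(SSZ, add(SZ, Z))
  →4  add(add(SZ, Z), mul(SZ, add(SZ, Z)))

Answer: after 4 steps: add(add(SZ, Z), mul(SZ, add(SZ, Z)))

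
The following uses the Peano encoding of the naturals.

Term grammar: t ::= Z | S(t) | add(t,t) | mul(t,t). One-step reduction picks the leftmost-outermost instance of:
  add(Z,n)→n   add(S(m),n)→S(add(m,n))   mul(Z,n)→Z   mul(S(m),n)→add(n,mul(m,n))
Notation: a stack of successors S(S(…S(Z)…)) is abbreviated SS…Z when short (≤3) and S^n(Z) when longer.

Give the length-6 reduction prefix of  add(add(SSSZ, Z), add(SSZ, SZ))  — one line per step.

Answer: after 6 steps: S(S(S(add(add(Z, Z), add(SSZ, SZ)))))

Working:
  start: add(add(SSSZ, Z), add(SSZ, SZ))
  →1  add(S(add(SSZ, Z)), add(SSZ, SZ))
  →2  S(add(add(SSZ, Z), add(SSZ, SZ)))
  →3  S(add(S(add(SZ, Z)), add(SSZ, SZ)))
  →4  S(S(add(add(SZ, Z), add(SSZ, SZ))))
  →5  S(S(add(S(add(Z, Z)), add(SSZ, SZ))))
  →6  S(S(S(add(add(Z, Z), add(SSZ, SZ)))))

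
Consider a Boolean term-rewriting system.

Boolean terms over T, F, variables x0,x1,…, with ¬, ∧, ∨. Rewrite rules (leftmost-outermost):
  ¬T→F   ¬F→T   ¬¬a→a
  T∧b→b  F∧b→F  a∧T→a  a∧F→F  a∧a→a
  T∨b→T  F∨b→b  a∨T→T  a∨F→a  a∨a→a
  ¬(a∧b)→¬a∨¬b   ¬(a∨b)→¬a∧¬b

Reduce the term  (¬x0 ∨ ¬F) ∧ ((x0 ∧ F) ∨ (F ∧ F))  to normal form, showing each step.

  start: (¬x0 ∨ ¬F) ∧ ((x0 ∧ F) ∨ (F ∧ F))
  [1] (¬x0 ∨ T) ∧ ((x0 ∧ F) ∨ (F ∧ F))
  [2] T ∧ ((x0 ∧ F) ∨ (F ∧ F))
  [3] (x0 ∧ F) ∨ (F ∧ F)
  [4] F ∨ (F ∧ F)
  [5] F ∧ F
  [6] F

Answer: normal form = F  (in 6 steps)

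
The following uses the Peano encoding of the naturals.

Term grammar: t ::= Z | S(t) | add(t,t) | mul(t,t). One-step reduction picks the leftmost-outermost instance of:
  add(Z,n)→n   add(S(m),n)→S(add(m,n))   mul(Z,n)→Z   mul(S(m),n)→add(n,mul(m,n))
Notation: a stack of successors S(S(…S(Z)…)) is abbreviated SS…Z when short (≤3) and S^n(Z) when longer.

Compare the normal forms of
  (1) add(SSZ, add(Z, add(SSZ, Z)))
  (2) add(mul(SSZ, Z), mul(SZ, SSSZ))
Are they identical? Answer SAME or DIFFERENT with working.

Answer: DIFFERENT — A ⇓ S^4(Z), B ⇓ SSSZ

Working:
Term A:
  start: add(SSZ, add(Z, add(SSZ, Z)))
  →1  S(add(SZ, add(Z, add(SSZ, Z))))
  →2  S(S(add(Z, add(Z, add(SSZ, Z)))))
  →3  S(S(add(Z, add(SSZ, Z))))
  →4  S(S(add(SSZ, Z)))
  →5  S(S(S(add(SZ, Z))))
  →6  S(S(S(S(add(Z, Z)))))
  →7  S^4(Z)

Term B:
  start: add(mul(SSZ, Z), mul(SZ, SSSZ))
  →1  add(add(Z, mul(SZ, Z)), mul(SZ, SSSZ))
  →2  add(mul(SZ, Z), mul(SZ, SSSZ))
  →3  add(add(Z, mul(Z, Z)), mul(SZ, SSSZ))
  →4  add(mul(Z, Z), mul(SZ, SSSZ))
  →5  add(Z, mul(SZ, SSSZ))
  →6  mul(SZ, SSSZ)
  →7  add(SSSZ, mul(Z, SSSZ))
  →8  S(add(SSZ, mul(Z, SSSZ)))
  →9  S(S(add(SZ, mul(Z, SSSZ))))
  →10  S(S(S(add(Z, mul(Z, SSSZ)))))
  →11  S(S(S(mul(Z, SSSZ))))
  →12  SSSZ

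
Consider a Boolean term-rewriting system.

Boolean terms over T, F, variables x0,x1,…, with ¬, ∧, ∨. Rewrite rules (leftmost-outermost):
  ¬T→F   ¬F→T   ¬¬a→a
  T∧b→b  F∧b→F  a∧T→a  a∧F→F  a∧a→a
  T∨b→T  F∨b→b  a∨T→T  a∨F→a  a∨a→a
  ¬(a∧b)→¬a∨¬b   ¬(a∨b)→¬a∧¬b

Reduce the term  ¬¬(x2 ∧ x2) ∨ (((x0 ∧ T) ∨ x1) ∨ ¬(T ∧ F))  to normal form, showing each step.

Answer: normal form = T  (in 9 steps)

Working:
  start: ¬¬(x2 ∧ x2) ∨ (((x0 ∧ T) ∨ x1) ∨ ¬(T ∧ F))
  →1  (x2 ∧ x2) ∨ (((x0 ∧ T) ∨ x1) ∨ ¬(T ∧ F))
  →2  x2 ∨ (((x0 ∧ T) ∨ x1) ∨ ¬(T ∧ F))
  →3  x2 ∨ ((x0 ∨ x1) ∨ ¬(T ∧ F))
  →4  x2 ∨ ((x0 ∨ x1) ∨ (¬T ∨ ¬F))
  →5  x2 ∨ ((x0 ∨ x1) ∨ (F ∨ ¬F))
  →6  x2 ∨ ((x0 ∨ x1) ∨ ¬F)
  →7  x2 ∨ ((x0 ∨ x1) ∨ T)
  →8  x2 ∨ T
  →9  T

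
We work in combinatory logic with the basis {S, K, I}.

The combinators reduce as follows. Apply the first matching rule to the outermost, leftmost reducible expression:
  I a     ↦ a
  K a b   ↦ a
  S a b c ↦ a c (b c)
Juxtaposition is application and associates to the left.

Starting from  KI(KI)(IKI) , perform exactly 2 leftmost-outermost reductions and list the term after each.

Answer: after 2 steps: IKI

Working:
  start: KI(KI)(IKI)
  [1] I(IKI)
  [2] IKI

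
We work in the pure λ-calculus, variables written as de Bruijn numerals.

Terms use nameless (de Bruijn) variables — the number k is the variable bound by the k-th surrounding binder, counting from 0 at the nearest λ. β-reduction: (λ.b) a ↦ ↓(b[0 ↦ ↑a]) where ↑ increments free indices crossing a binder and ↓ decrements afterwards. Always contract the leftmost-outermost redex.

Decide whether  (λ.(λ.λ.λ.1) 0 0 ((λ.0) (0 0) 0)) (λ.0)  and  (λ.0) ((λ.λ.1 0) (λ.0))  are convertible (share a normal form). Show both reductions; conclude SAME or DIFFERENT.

Term A:
  start: (λ.(λ.λ.λ.1) 0 0 ((λ.0) (0 0) 0)) (λ.0)
  step 1: (λ.λ.λ.1) (λ.0) (λ.0) ((λ.0) ((λ.0) (λ.0)) (λ.0))
  step 2: (λ.λ.1) (λ.0) ((λ.0) ((λ.0) (λ.0)) (λ.0))
  step 3: (λ.λ.0) ((λ.0) ((λ.0) (λ.0)) (λ.0))
  step 4: λ.0

Term B:
  start: (λ.0) ((λ.λ.1 0) (λ.0))
  step 1: (λ.λ.1 0) (λ.0)
  step 2: λ.(λ.0) 0
  step 3: λ.0

Answer: SAME — A ⇓ λ.0, B ⇓ λ.0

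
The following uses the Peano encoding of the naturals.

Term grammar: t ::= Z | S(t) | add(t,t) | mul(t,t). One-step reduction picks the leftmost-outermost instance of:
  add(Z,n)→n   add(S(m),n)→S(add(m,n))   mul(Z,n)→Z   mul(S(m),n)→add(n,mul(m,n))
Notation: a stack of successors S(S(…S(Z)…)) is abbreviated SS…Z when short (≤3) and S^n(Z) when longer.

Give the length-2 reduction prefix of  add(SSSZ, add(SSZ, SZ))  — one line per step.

  start: add(SSSZ, add(SSZ, SZ))
  →1  S(add(SSZ, add(SSZ, SZ)))
  →2  S(S(add(SZ, add(SSZ, SZ))))

Answer: after 2 steps: S(S(add(SZ, add(SSZ, SZ))))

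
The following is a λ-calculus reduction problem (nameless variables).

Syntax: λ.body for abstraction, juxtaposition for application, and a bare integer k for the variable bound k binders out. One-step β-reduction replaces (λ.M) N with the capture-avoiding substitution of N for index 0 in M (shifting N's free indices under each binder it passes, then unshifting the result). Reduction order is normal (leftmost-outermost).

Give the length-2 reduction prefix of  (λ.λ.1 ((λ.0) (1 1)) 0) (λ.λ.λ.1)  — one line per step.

  start: (λ.λ.1 ((λ.0) (1 1)) 0) (λ.λ.λ.1)
  step 1: λ.(λ.λ.λ.1) ((λ.0) ((λ.λ.λ.1) (λ.λ.λ.1))) 0
  step 2: λ.(λ.λ.1) 0

Answer: after 2 steps: λ.(λ.λ.1) 0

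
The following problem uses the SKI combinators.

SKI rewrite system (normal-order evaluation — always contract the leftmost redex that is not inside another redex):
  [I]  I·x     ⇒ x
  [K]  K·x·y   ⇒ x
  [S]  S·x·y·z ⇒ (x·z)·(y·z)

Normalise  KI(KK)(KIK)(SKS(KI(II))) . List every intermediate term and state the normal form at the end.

  start: KI(KK)(KIK)(SKS(KI(II)))
  →1  I(KIK)(SKS(KI(II)))
  →2  KIK(SKS(KI(II)))
  →3  I(SKS(KI(II)))
  →4  SKS(KI(II))
  →5  K(KI(II))(S(KI(II)))
  →6  KI(II)
  →7  I

Answer: normal form = I  (in 7 steps)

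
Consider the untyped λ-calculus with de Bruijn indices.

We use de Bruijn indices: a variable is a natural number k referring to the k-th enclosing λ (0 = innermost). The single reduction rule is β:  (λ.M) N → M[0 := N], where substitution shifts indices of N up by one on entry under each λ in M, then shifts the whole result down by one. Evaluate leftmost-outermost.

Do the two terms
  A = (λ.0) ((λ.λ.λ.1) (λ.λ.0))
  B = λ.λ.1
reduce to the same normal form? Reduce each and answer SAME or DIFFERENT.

Answer: SAME — A ⇓ λ.λ.1, B ⇓ λ.λ.1

Working:
Term A:
  start: (λ.0) ((λ.λ.λ.1) (λ.λ.0))
  →1  (λ.λ.λ.1) (λ.λ.0)
  →2  λ.λ.1

Term B:
  start: λ.λ.1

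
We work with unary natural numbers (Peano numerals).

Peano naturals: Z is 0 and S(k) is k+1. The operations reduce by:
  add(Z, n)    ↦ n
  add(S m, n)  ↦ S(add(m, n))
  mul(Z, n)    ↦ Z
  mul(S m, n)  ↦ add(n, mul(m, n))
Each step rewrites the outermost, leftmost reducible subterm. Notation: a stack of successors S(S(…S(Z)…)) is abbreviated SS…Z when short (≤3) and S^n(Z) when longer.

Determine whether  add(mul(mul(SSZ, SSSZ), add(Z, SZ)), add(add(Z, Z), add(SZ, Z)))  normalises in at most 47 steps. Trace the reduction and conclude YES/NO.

Answer: YES — reaches normal form S^7(Z) in 47 ≤ 47 steps

Derivation:
  start: add(mul(mul(SSZ, SSSZ), add(Z, SZ)), add(add(Z, Z), add(SZ, Z)))
  step 1: add(mul(add(SSSZ, mul(SZ, SSSZ)), add(Z, SZ)), add(add(Z, Z), add(SZ, Z)))
  step 2: add(mul(S(add(SSZ, mul(SZ, SSSZ))), add(Z, SZ)), add(add(Z, Z), add(SZ, Z)))
  step 3: add(add(add(Z, SZ), mul(add(SSZ, mul(SZ, SSSZ)), add(Z, SZ))), add(add(Z, Z), add(SZ, Z)))
  step 4: add(add(SZ, mul(add(SSZ, mul(SZ, SSSZ)), add(Z, SZ))), add(add(Z, Z), add(SZ, Z)))
  step 5: add(S(add(Z, mul(add(SSZ, mul(SZ, SSSZ)), add(Z, SZ)))), add(add(Z, Z), add(SZ, Z)))
  step 6: S(add(add(Z, mul(add(SSZ, mul(SZ, SSSZ)), add(Z, SZ))), add(add(Z, Z), add(SZ, Z))))
  step 7: S(add(mul(add(SSZ, mul(SZ, SSSZ)), add(Z, SZ)), add(add(Z, Z), add(SZ, Z))))
  step 8: S(add(mul(S(add(SZ, mul(SZ, SSSZ))), add(Z, SZ)), add(add(Z, Z), add(SZ, Z))))
  step 9: S(add(add(add(Z, SZ), mul(add(SZ, mul(SZ, SSSZ)), add(Z, SZ))), add(add(Z, Z), add(SZ, Z))))
  step 10: S(add(add(SZ, mul(add(SZ, mul(SZ, SSSZ)), add(Z, SZ))), add(add(Z, Z), add(SZ, Z))))
  step 11: S(add(S(add(Z, mul(add(SZ, mul(SZ, SSSZ)), add(Z, SZ)))), add(add(Z, Z), add(SZ, Z))))
  step 12: S(S(add(add(Z, mul(add(SZ, mul(SZ, SSSZ)), add(Z, SZ))), add(add(Z, Z), add(SZ, Z)))))
  step 13: S(S(add(mul(add(SZ, mul(SZ, SSSZ)), add(Z, SZ)), add(add(Z, Z), add(SZ, Z)))))
  step 14: S(S(add(mul(S(add(Z, mul(SZ, SSSZ))), add(Z, SZ)), add(add(Z, Z), add(SZ, Z)))))
  step 15: S(S(add(add(add(Z, SZ), mul(add(Z, mul(SZ, SSSZ)), add(Z, SZ))), add(add(Z, Z), add(SZ, Z)))))
  step 16: S(S(add(add(SZ, mul(add(Z, mul(SZ, SSSZ)), add(Z, SZ))), add(add(Z, Z), add(SZ, Z)))))
  step 17: S(S(add(S(add(Z, mul(add(Z, mul(SZ, SSSZ)), add(Z, SZ)))), add(add(Z, Z), add(SZ, Z)))))
  step 18: S(S(S(add(add(Z, mul(add(Z, mul(SZ, SSSZ)), add(Z, SZ))), add(add(Z, Z), add(SZ, Z))))))
  step 19: S(S(S(add(mul(add(Z, mul(SZ, SSSZ)), add(Z, SZ)), add(add(Z, Z), add(SZ, Z))))))
  step 20: S(S(S(add(mul(mul(SZ, SSSZ), add(Z, SZ)), add(add(Z, Z), add(SZ, Z))))))
  step 21: S(S(S(add(mul(add(SSSZ, mul(Z, SSSZ)), add(Z, SZ)), add(add(Z, Z), add(SZ, Z))))))
  step 22: S(S(S(add(mul(S(add(SSZ, mul(Z, SSSZ))), add(Z, SZ)), add(add(Z, Z), add(SZ, Z))))))
  step 23: S(S(S(add(add(add(Z, SZ), mul(add(SSZ, mul(Z, SSSZ)), add(Z, SZ))), add(add(Z, Z), add(SZ, Z))))))
  step 24: S(S(S(add(add(SZ, mul(add(SSZ, mul(Z, SSSZ)), add(Z, SZ))), add(add(Z, Z), add(SZ, Z))))))
  step 25: S(S(S(add(S(add(Z, mul(add(SSZ, mul(Z, SSSZ)), add(Z, SZ)))), add(add(Z, Z), add(SZ, Z))))))
  step 26: S(S(S(S(add(add(Z, mul(add(SSZ, mul(Z, SSSZ)), add(Z, SZ))), add(add(Z, Z), add(SZ, Z)))))))
  step 27: S(S(S(S(add(mul(add(SSZ, mul(Z, SSSZ)), add(Z, SZ)), add(add(Z, Z), add(SZ, Z)))))))
  step 28: S(S(S(S(add(mul(S(add(SZ, mul(Z, SSSZ))), add(Z, SZ)), add(add(Z, Z), add(SZ, Z)))))))
  step 29: S(S(S(S(add(add(add(Z, SZ), mul(add(SZ, mul(Z, SSSZ)), add(Z, SZ))), add(add(Z, Z), add(SZ, Z)))))))
  step 30: S(S(S(S(add(add(SZ, mul(add(SZ, mul(Z, SSSZ)), add(Z, SZ))), add(add(Z, Z), add(SZ, Z)))))))
  step 31: S(S(S(S(add(S(add(Z, mul(add(SZ, mul(Z, SSSZ)), add(Z, SZ)))), add(add(Z, Z), add(SZ, Z)))))))
  step 32: S(S(S(S(S(add(add(Z, mul(add(SZ, mul(Z, SSSZ)), add(Z, SZ))), add(add(Z, Z), add(SZ, Z))))))))
  step 33: S(S(S(S(S(add(mul(add(SZ, mul(Z, SSSZ)), add(Z, SZ)), add(add(Z, Z), add(SZ, Z))))))))
  step 34: S(S(S(S(S(add(mul(S(add(Z, mul(Z, SSSZ))), add(Z, SZ)), add(add(Z, Z), add(SZ, Z))))))))
  step 35: S(S(S(S(S(add(add(add(Z, SZ), mul(add(Z, mul(Z, SSSZ)), add(Z, SZ))), add(add(Z, Z), add(SZ, Z))))))))
  step 36: S(S(S(S(S(add(add(SZ, mul(add(Z, mul(Z, SSSZ)), add(Z, SZ))), add(add(Z, Z), add(SZ, Z))))))))
  step 37: S(S(S(S(S(add(S(add(Z, mul(add(Z, mul(Z, SSSZ)), add(Z, SZ)))), add(add(Z, Z), add(SZ, Z))))))))
  step 38: S(S(S(S(S(S(add(add(Z, mul(add(Z, mul(Z, SSSZ)), add(Z, SZ))), add(add(Z, Z), add(SZ, Z)))))))))
  step 39: S(S(S(S(S(S(add(mul(add(Z, mul(Z, SSSZ)), add(Z, SZ)), add(add(Z, Z), add(SZ, Z)))))))))
  step 40: S(S(S(S(S(S(add(mul(mul(Z, SSSZ), add(Z, SZ)), add(add(Z, Z), add(SZ, Z)))))))))
  step 41: S(S(S(S(S(S(add(mul(Z, add(Z, SZ)), add(add(Z, Z), add(SZ, Z)))))))))
  step 42: S(S(S(S(S(S(add(Z, add(add(Z, Z), add(SZ, Z)))))))))
  step 43: S(S(S(S(S(S(add(add(Z, Z), add(SZ, Z))))))))
  step 44: S(S(S(S(S(S(add(Z, add(SZ, Z))))))))
  step 45: S(S(S(S(S(S(add(SZ, Z)))))))
  step 46: S(S(S(S(S(S(S(add(Z, Z))))))))
  step 47: S^7(Z)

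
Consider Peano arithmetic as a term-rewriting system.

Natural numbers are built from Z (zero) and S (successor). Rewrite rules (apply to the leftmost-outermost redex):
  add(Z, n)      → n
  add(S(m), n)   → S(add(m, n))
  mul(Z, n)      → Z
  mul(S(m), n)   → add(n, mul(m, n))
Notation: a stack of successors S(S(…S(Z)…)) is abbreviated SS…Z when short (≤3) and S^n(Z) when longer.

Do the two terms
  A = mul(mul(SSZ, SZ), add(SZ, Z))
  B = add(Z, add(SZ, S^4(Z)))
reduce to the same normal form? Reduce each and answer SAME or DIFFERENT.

Term A:
  start: mul(mul(SSZ, SZ), add(SZ, Z))
  →1  mul(add(SZ, mul(SZ, SZ)), add(SZ, Z))
  →2  mul(S(add(Z, mul(SZ, SZ))), add(SZ, Z))
  →3  add(add(SZ, Z), mul(add(Z, mul(SZ, SZ)), add(SZ, Z)))
  →4  add(S(add(Z, Z)), mul(add(Z, mul(SZ, SZ)), add(SZ, Z)))
  →5  S(add(add(Z, Z), mul(add(Z, mul(SZ, SZ)), add(SZ, Z))))
  →6  S(add(Z, mul(add(Z, mul(SZ, SZ)), add(SZ, Z))))
  →7  S(mul(add(Z, mul(SZ, SZ)), add(SZ, Z)))
  →8  S(mul(mul(SZ, SZ), add(SZ, Z)))
  →9  S(mul(add(SZ, mul(Z, SZ)), add(SZ, Z)))
  →10  S(mul(S(add(Z, mul(Z, SZ))), add(SZ, Z)))
  →11  S(add(add(SZ, Z), mul(add(Z, mul(Z, SZ)), add(SZ, Z))))
  →12  S(add(S(add(Z, Z)), mul(add(Z, mul(Z, SZ)), add(SZ, Z))))
  →13  S(S(add(add(Z, Z), mul(add(Z, mul(Z, SZ)), add(SZ, Z)))))
  →14  S(S(add(Z, mul(add(Z, mul(Z, SZ)), add(SZ, Z)))))
  →15  S(S(mul(add(Z, mul(Z, SZ)), add(SZ, Z))))
  →16  S(S(mul(mul(Z, SZ), add(SZ, Z))))
  →17  S(S(mul(Z, add(SZ, Z))))
  →18  SSZ

Term B:
  start: add(Z, add(SZ, S^4(Z)))
  →1  add(SZ, S^4(Z))
  →2  S(add(Z, S^4(Z)))
  →3  S^5(Z)

Answer: DIFFERENT — A ⇓ SSZ, B ⇓ S^5(Z)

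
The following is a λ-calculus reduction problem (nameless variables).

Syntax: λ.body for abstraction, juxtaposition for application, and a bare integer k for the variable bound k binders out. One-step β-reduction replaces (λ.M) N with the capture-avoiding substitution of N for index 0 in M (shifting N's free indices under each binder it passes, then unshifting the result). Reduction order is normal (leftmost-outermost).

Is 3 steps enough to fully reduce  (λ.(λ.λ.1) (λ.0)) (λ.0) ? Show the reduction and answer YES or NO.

Answer: YES — reaches normal form λ.λ.0 in 2 ≤ 3 steps

Working:
  start: (λ.(λ.λ.1) (λ.0)) (λ.0)
  →1  (λ.λ.1) (λ.0)
  →2  λ.λ.0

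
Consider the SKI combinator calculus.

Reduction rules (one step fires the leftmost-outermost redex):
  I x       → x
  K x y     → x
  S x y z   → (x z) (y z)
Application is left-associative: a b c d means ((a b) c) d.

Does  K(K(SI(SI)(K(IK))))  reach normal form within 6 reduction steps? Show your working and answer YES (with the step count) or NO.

  start: K(K(SI(SI)(K(IK))))
  →1  K(K(I(K(IK))(SI(K(IK)))))
  →2  K(K(K(IK)(SI(K(IK)))))
  →3  K(K(IK))
  →4  K(KK)

Answer: YES — reaches normal form K(KK) in 4 ≤ 6 steps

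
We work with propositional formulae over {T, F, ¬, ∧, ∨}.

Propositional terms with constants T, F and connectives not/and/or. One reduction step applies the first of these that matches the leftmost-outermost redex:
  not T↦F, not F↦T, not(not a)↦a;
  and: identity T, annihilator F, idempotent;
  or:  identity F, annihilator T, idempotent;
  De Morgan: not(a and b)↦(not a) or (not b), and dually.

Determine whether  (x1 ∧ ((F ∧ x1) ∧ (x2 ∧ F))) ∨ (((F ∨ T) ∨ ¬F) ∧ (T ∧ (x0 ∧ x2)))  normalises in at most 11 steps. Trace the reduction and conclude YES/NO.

Answer: YES — reaches normal form x0 ∧ x2 in 8 ≤ 11 steps

Reduction:
  start: (x1 ∧ ((F ∧ x1) ∧ (x2 ∧ F))) ∨ (((F ∨ T) ∨ ¬F) ∧ (T ∧ (x0 ∧ x2)))
  →1  (x1 ∧ (F ∧ (x2 ∧ F))) ∨ (((F ∨ T) ∨ ¬F) ∧ (T ∧ (x0 ∧ x2)))
  →2  (x1 ∧ F) ∨ (((F ∨ T) ∨ ¬F) ∧ (T ∧ (x0 ∧ x2)))
  →3  F ∨ (((F ∨ T) ∨ ¬F) ∧ (T ∧ (x0 ∧ x2)))
  →4  ((F ∨ T) ∨ ¬F) ∧ (T ∧ (x0 ∧ x2))
  →5  (T ∨ ¬F) ∧ (T ∧ (x0 ∧ x2))
  →6  T ∧ (T ∧ (x0 ∧ x2))
  →7  T ∧ (x0 ∧ x2)
  →8  x0 ∧ x2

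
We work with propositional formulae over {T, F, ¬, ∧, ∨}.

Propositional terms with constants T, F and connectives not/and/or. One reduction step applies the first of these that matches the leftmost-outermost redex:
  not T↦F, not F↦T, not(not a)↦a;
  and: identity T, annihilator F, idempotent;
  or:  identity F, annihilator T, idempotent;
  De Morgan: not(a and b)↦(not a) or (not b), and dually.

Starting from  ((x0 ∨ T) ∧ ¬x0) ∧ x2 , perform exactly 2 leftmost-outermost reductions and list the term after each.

  start: ((x0 ∨ T) ∧ ¬x0) ∧ x2
  step 1: (T ∧ ¬x0) ∧ x2
  step 2: ¬x0 ∧ x2

Answer: after 2 steps: ¬x0 ∧ x2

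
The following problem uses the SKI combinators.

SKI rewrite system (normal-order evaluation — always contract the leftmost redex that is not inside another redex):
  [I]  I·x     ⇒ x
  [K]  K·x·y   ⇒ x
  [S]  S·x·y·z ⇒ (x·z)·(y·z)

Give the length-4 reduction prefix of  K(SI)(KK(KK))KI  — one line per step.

  start: K(SI)(KK(KK))KI
  step 1: SIKI
  step 2: II(KI)
  step 3: I(KI)
  step 4: KI

Answer: after 4 steps: KI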